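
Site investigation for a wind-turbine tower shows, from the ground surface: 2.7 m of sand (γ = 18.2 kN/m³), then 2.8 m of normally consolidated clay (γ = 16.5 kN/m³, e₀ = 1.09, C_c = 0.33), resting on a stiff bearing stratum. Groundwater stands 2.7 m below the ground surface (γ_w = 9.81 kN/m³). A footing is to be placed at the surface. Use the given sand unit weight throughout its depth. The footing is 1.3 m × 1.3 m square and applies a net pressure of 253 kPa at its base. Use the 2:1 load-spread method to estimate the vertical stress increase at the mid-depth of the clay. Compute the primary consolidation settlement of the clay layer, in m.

S_c ≈ 0.0429 m

Mid-depth of clay below the ground surface: z = 2.7 + 2.8/2 = 4.1 m.
Total vertical stress at mid-clay: σ_v = 18.2×2.7 + 16.5×1.4 = 72.24 kPa.
Pore pressure: u = 9.81×(4.1 − 2.7) = 13.734 kPa.
Initial effective stress: σ'_0 = σ_v − u = 72.24 − 13.734 = 58.506 kPa.
Stress increase at mid-clay by the 2:1 spreading method:
Δσ = qBL/((B+z)(L+z)) = 253×1.3×1.3/((1.3+4.1)(1.3+4.1)) = 14.663 kPa
Final effective stress: σ'_f = σ'_0 + Δσ = 58.506 + 14.663 = 73.169 kPa.
Normally consolidated clay, so the full stress increment lies on the virgin compression line:
S_c = C_c·H/(1+e₀)·log₁₀(σ'_f/σ'_0) = 0.33×2.8/(1+1.09)×log₁₀(73.169/58.506)
    = 0.44211 × 0.097127 = 0.04294 m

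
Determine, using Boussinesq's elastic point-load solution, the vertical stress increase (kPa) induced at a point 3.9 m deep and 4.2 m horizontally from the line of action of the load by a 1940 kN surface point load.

Δσ_z ≈ 8.88 kPa

Boussinesq vertical stress below a point load on an elastic half-space:
Δσ_z = 3P/(2πz²) · [1 + (r/z)²]^(−5/2)
r/z = 4.2/3.9 = 1.0769; [1+(r/z)²]^(−5/2) = 0.14588.
Δσ_z = 3×1940/(2π×3.9²) × 0.14588 = 60.9 × 0.14588 = 8.884 kPa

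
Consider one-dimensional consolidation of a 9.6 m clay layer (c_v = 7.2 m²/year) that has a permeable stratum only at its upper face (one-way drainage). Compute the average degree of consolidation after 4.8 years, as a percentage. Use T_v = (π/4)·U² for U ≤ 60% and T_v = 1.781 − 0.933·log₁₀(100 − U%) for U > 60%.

U ≈ 67.9 %

Drainage path length: H_d = H = 9.6 m (single drainage).
T_v = c_v·t/H_d² = 7.2×4.8/9.6² = 0.375.
T_v = 0.375 corresponds to the U > 60% branch:
U = 1 − 10^((1.781 − T_v)/0.933)/100 = 0.6787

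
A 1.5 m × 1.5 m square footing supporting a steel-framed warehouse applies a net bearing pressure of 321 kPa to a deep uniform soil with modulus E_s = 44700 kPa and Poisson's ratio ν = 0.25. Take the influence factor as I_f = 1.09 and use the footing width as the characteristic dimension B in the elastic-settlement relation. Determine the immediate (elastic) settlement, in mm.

S_e ≈ 11 mm

Immediate (elastic) settlement: S_e = q·B·(1−ν²)/E_s · I_f.
S_e = 321 × 1.5 × (1 − 0.25²) / 44700 × 1.09
    = 321 × 1.5 × 0.9375 / 44700 × 1.09
    = 0.01101 m = 11.01 mm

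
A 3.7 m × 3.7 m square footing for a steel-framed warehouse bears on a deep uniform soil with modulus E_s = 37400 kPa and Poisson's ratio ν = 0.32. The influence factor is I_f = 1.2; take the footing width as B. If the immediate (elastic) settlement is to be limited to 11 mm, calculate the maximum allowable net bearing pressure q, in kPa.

S_e = q·B·(1−ν²)/E_s · I_f  ⇒  q = S_e·E_s / (B·(1−ν²)·I_f).
q = 0.011 × 37400 / (3.7 × 0.8976 × 1.2) = 103.2 kPa

q ≈ 103 kPa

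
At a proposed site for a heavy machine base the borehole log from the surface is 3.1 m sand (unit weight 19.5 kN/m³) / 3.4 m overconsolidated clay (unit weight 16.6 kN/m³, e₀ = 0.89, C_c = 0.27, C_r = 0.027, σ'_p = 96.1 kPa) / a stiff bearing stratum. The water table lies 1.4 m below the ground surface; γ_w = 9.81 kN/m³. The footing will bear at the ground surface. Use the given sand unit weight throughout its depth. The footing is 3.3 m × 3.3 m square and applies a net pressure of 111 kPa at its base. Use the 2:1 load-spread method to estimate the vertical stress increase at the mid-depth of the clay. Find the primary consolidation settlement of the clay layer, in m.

S_c ≈ 0.00606 m

Mid-depth of clay below the ground surface: z = 3.1 + 3.4/2 = 4.8 m.
Total vertical stress at mid-clay: σ_v = 19.5×3.1 + 16.6×1.7 = 88.67 kPa.
Pore pressure: u = 9.81×(4.8 − 1.4) = 33.354 kPa.
Initial effective stress: σ'_0 = σ_v − u = 88.67 − 33.354 = 55.316 kPa.
Stress increase at mid-clay by the 2:1 spreading method:
Δσ = qBL/((B+z)(L+z)) = 111×3.3×3.3/((3.3+4.8)(3.3+4.8)) = 18.424 kPa
Final effective stress: σ'_f = 55.316 + 18.424 = 73.74 kPa.
σ'_f = 73.74 ≤ σ'_p = 96.1 kPa, so the clay remains overconsolidated and only the recompression index applies:
S_c = C_r·H/(1+e₀)·log₁₀(σ'_f/σ'_0) = 0.027×3.4/1.89×log₁₀(73.74/55.316)
    = 0.04857 × 0.12485 = 0.006064 m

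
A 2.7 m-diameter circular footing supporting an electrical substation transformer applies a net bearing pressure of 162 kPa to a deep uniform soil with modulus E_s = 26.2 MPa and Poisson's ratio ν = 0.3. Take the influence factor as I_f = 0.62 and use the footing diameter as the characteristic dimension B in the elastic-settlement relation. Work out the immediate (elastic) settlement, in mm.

S_e ≈ 9.42 mm

Immediate (elastic) settlement: S_e = q·B·(1−ν²)/E_s · I_f.
E_s = 26.2 MPa = 26200 kPa.
S_e = 162 × 2.7 × (1 − 0.3²) / 26200 × 0.62
    = 162 × 2.7 × 0.91 / 26200 × 0.62
    = 0.009419 m = 9.419 mm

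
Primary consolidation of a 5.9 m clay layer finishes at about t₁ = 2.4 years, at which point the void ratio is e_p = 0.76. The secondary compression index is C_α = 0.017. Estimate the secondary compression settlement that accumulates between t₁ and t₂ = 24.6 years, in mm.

Secondary compression: S_s = C_α·H/(1+e_p)·log₁₀(t₂/t₁)
S_s = 0.017×5.9/(1+0.76)×log₁₀(24.6/2.4)
    = 0.05699 × 1.011 = 0.0576 m

S_s ≈ 57.6 mm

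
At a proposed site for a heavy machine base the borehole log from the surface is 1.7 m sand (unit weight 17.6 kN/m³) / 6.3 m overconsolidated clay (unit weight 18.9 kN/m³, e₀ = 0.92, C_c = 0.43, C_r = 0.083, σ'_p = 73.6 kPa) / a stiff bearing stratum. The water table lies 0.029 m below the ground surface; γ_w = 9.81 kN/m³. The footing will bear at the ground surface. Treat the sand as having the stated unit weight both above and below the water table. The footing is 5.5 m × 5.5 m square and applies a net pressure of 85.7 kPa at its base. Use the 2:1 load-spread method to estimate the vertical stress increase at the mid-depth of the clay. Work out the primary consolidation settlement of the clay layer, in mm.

S_c ≈ 53.7 mm

Mid-depth of clay below the ground surface: z = 1.7 + 6.3/2 = 4.85 m.
Total vertical stress at mid-clay: σ_v = 17.6×1.7 + 18.9×3.15 = 89.455 kPa.
Pore pressure: u = 9.81×(4.85 − 0.029) = 47.294 kPa.
Initial effective stress: σ'_0 = σ_v − u = 89.455 − 47.294 = 42.161 kPa.
Stress increase at mid-clay by the 2:1 spreading method:
Δσ = qBL/((B+z)(L+z)) = 85.7×5.5×5.5/((5.5+4.85)(5.5+4.85)) = 24.201 kPa
Final effective stress: σ'_f = 42.161 + 24.201 = 66.362 kPa.
σ'_f = 66.362 ≤ σ'_p = 73.6 kPa, so the clay remains overconsolidated and only the recompression index applies:
S_c = C_r·H/(1+e₀)·log₁₀(σ'_f/σ'_0) = 0.083×6.3/1.92×log₁₀(66.362/42.161)
    = 0.27234 × 0.19701 = 0.05365 m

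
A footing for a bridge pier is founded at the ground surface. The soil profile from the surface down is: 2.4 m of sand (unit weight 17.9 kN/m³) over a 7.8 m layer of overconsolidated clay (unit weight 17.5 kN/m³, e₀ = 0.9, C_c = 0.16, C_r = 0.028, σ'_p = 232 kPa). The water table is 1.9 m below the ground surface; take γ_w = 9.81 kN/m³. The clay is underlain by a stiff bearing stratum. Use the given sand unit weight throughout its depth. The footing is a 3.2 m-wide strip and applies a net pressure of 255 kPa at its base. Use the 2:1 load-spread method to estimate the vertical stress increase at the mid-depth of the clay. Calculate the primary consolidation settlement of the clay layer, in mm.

S_c ≈ 40.8 mm

Mid-depth of clay below the ground surface: z = 2.4 + 7.8/2 = 6.3 m.
Total vertical stress at mid-clay: σ_v = 17.9×2.4 + 17.5×3.9 = 111.21 kPa.
Pore pressure: u = 9.81×(6.3 − 1.9) = 43.164 kPa.
Initial effective stress: σ'_0 = σ_v − u = 111.21 − 43.164 = 68.046 kPa.
Stress increase at mid-clay by the 2:1 spreading method:
Δσ = qB/(B+z) = 255×3.2/(3.2+6.3) = 85.895 kPa
Final effective stress: σ'_f = 68.046 + 85.895 = 153.94 kPa.
σ'_f = 153.94 ≤ σ'_p = 232 kPa, so the clay remains overconsolidated and only the recompression index applies:
S_c = C_r·H/(1+e₀)·log₁₀(σ'_f/σ'_0) = 0.028×7.8/1.9×log₁₀(153.94/68.046)
    = 0.11495 × 0.35455 = 0.04075 m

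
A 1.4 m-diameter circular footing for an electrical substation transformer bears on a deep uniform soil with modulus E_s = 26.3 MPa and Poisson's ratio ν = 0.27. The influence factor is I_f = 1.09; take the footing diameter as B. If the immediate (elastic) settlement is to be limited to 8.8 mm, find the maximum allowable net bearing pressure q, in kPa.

q ≈ 164 kPa

E_s = 26.3 MPa = 26300 kPa.
S_e = q·B·(1−ν²)/E_s · I_f  ⇒  q = S_e·E_s / (B·(1−ν²)·I_f).
q = 0.0088 × 26300 / (1.4 × 0.9271 × 1.09) = 163.6 kPa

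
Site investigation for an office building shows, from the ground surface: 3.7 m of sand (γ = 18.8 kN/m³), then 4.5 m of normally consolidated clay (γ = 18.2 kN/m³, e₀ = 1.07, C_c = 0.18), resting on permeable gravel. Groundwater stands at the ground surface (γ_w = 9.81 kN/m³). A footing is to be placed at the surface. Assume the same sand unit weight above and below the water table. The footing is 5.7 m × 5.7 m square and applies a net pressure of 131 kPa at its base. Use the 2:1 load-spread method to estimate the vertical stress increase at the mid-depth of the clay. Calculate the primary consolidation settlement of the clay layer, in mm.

S_c ≈ 80 mm

Mid-depth of clay below the ground surface: z = 3.7 + 4.5/2 = 5.95 m.
Total vertical stress at mid-clay: σ_v = 18.8×3.7 + 18.2×2.25 = 110.51 kPa.
Pore pressure: u = 9.81×(5.95 − 0) = 58.37 kPa.
Initial effective stress: σ'_0 = σ_v − u = 110.51 − 58.37 = 52.14 kPa.
Stress increase at mid-clay by the 2:1 spreading method:
Δσ = qBL/((B+z)(L+z)) = 131×5.7×5.7/((5.7+5.95)(5.7+5.95)) = 31.36 kPa
Final effective stress: σ'_f = σ'_0 + Δσ = 52.14 + 31.36 = 83.5 kPa.
Normally consolidated clay, so the full stress increment lies on the virgin compression line:
S_c = C_c·H/(1+e₀)·log₁₀(σ'_f/σ'_0) = 0.18×4.5/(1+1.07)×log₁₀(83.5/52.14)
    = 0.3913 × 0.20452 = 0.08003 m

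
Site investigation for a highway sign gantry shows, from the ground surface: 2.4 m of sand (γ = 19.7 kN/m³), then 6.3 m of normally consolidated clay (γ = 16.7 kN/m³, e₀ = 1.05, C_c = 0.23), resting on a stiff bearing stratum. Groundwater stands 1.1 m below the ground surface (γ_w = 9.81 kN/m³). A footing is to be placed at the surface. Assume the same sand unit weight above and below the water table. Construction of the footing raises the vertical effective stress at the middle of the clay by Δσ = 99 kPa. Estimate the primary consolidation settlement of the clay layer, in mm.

Mid-depth of clay below the ground surface: z = 2.4 + 6.3/2 = 5.55 m.
Total vertical stress at mid-clay: σ_v = 19.7×2.4 + 16.7×3.15 = 99.885 kPa.
Pore pressure: u = 9.81×(5.55 − 1.1) = 43.655 kPa.
Initial effective stress: σ'_0 = σ_v − u = 99.885 − 43.655 = 56.23 kPa.
Final effective stress: σ'_f = σ'_0 + Δσ = 56.23 + 99 = 155.23 kPa.
Normally consolidated clay, so the full stress increment lies on the virgin compression line:
S_c = C_c·H/(1+e₀)·log₁₀(σ'_f/σ'_0) = 0.23×6.3/(1+1.05)×log₁₀(155.23/56.23)
    = 0.70683 × 0.44101 = 0.3117 m

S_c ≈ 312 mm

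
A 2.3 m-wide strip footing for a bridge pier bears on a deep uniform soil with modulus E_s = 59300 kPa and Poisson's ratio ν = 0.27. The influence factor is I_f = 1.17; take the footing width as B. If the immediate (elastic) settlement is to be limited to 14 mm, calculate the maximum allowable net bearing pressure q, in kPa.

S_e = q·B·(1−ν²)/E_s · I_f  ⇒  q = S_e·E_s / (B·(1−ν²)·I_f).
q = 0.014 × 59300 / (2.3 × 0.9271 × 1.17) = 332.8 kPa

q ≈ 333 kPa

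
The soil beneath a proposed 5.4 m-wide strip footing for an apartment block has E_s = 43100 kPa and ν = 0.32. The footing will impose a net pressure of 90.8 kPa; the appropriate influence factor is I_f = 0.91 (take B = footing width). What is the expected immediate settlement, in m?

S_e ≈ 0.00929 m

Immediate (elastic) settlement: S_e = q·B·(1−ν²)/E_s · I_f.
S_e = 90.8 × 5.4 × (1 − 0.32²) / 43100 × 0.91
    = 90.8 × 5.4 × 0.8976 / 43100 × 0.91
    = 0.009292 m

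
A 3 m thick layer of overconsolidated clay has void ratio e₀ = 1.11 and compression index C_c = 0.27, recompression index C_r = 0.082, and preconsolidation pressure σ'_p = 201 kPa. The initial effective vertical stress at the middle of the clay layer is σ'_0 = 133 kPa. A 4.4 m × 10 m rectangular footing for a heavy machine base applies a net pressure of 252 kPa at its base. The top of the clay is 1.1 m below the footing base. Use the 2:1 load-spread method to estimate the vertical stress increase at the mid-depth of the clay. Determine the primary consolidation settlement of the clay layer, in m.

Mid-depth of clay below the footing base: z = 1.1 + 3/2 = 2.6 m.
Stress increase at mid-clay by the 2:1 spreading method:
Δσ = qBL/((B+z)(L+z)) = 252×4.4×10/((4.4+2.6)(10+2.6)) = 125.71 kPa
Final effective stress: σ'_f = 133 + 125.71 = 258.71 kPa.
σ'_f = 258.71 > σ'_p = 201 kPa, so the stress path crosses the preconsolidation pressure — recompression up to σ'_p, then virgin compression beyond:
S_c = H/(1+e₀)·[C_r·log₁₀(σ'_p/σ'_0) + C_c·log₁₀(σ'_f/σ'_p)]
    = 3/2.11 × [0.082×log₁₀(201/133) + 0.27×log₁₀(258.71/201)]
    = 1.4218 × [0.014706 + 0.029597] = 0.06299 m

S_c ≈ 0.063 m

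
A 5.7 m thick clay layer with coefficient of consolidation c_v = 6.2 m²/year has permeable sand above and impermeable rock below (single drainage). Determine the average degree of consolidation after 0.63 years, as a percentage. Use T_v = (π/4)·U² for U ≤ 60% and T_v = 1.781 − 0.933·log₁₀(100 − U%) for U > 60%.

U ≈ 39.1 %

Drainage path length: H_d = H = 5.7 m (single drainage).
T_v = c_v·t/H_d² = 6.2×0.63/5.7² = 0.12022.
T_v = 0.12022 corresponds to the U ≤ 60% branch:
U = √(4T_v/π) = 0.3912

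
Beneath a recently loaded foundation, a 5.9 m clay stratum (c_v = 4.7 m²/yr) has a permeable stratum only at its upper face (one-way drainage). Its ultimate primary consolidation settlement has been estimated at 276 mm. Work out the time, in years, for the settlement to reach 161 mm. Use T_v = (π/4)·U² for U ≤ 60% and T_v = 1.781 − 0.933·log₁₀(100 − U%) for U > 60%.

Drainage path length: H_d = H = 5.9 m (single drainage).
U = S(t)/S_ult = 161/276 = 0.5833.
U ≤ 60%: T_v = (π/4)·U² = (π/4)×0.58333² = 0.26725.
t = T_v·H_d²/c_v = 0.26725×5.9²/4.7 = 1.979 years.

t ≈ 1.98 years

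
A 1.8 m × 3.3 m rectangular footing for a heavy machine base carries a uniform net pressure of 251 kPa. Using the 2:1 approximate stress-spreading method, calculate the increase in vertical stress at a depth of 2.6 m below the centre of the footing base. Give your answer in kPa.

Δσ_z ≈ 57.4 kPa

By the 2:1 method the load spreads at 1 horizontal : 2 vertical, so at depth z the loaded area has grown by z in each plan dimension:
Δσ = qBL/((B+z)(L+z)) = 251×1.8×3.3/((1.8+2.6)(3.3+2.6)) = 57.432 kPa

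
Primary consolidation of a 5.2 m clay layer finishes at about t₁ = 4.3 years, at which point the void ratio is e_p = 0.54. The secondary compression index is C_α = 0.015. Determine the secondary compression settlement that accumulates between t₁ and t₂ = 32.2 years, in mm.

Secondary compression: S_s = C_α·H/(1+e_p)·log₁₀(t₂/t₁)
S_s = 0.015×5.2/(1+0.54)×log₁₀(32.2/4.3)
    = 0.05065 × 0.8744 = 0.04429 m

S_s ≈ 44.3 mm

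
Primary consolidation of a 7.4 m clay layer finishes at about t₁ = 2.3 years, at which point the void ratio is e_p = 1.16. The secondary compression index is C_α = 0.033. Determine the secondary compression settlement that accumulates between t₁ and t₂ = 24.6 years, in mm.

S_s ≈ 116 mm

Secondary compression: S_s = C_α·H/(1+e_p)·log₁₀(t₂/t₁)
S_s = 0.033×7.4/(1+1.16)×log₁₀(24.6/2.3)
    = 0.1131 × 1.029 = 0.1164 m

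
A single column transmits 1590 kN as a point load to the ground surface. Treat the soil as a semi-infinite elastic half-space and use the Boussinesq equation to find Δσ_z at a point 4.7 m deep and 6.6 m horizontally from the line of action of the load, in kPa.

Δσ_z ≈ 2.26 kPa

Boussinesq vertical stress below a point load on an elastic half-space:
Δσ_z = 3P/(2πz²) · [1 + (r/z)²]^(−5/2)
r/z = 6.6/4.7 = 1.4043; [1+(r/z)²]^(−5/2) = 0.065675.
Δσ_z = 3×1590/(2π×4.7²) × 0.065675 = 34.367 × 0.065675 = 2.257 kPa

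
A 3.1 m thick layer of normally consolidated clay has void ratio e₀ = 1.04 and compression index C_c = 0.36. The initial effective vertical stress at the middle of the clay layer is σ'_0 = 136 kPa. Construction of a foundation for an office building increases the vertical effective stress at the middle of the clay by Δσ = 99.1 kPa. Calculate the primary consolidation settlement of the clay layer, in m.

S_c ≈ 0.13 m

Final effective stress: σ'_f = σ'_0 + Δσ = 136 + 99.1 = 235.1 kPa.
Normally consolidated clay, so the full stress increment lies on the virgin compression line:
S_c = C_c·H/(1+e₀)·log₁₀(σ'_f/σ'_0) = 0.36×3.1/(1+1.04)×log₁₀(235.1/136)
    = 0.54706 × 0.23771 = 0.13 m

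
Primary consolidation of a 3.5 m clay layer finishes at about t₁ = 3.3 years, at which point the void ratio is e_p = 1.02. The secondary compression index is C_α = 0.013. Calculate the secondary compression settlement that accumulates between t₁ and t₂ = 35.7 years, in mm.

S_s ≈ 23.3 mm

Secondary compression: S_s = C_α·H/(1+e_p)·log₁₀(t₂/t₁)
S_s = 0.013×3.5/(1+1.02)×log₁₀(35.7/3.3)
    = 0.02252 × 1.034 = 0.02329 m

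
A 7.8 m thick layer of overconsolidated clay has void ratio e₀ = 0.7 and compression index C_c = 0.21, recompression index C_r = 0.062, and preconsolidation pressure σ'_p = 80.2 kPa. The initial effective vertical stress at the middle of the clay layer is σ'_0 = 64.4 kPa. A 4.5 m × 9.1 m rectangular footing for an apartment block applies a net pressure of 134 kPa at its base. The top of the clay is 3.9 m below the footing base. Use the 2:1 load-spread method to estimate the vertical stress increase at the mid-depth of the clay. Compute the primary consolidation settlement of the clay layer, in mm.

Mid-depth of clay below the footing base: z = 3.9 + 7.8/2 = 7.8 m.
Stress increase at mid-clay by the 2:1 spreading method:
Δσ = qBL/((B+z)(L+z)) = 134×4.5×9.1/((4.5+7.8)(9.1+7.8)) = 26.398 kPa
Final effective stress: σ'_f = 64.4 + 26.398 = 90.798 kPa.
σ'_f = 90.798 > σ'_p = 80.2 kPa, so the stress path crosses the preconsolidation pressure — recompression up to σ'_p, then virgin compression beyond:
S_c = H/(1+e₀)·[C_r·log₁₀(σ'_p/σ'_0) + C_c·log₁₀(σ'_f/σ'_p)]
    = 7.8/1.7 × [0.062×log₁₀(80.2/64.4) + 0.21×log₁₀(90.798/80.2)]
    = 4.5882 × [0.0059079 + 0.011319] = 0.07904 m

S_c ≈ 79 mm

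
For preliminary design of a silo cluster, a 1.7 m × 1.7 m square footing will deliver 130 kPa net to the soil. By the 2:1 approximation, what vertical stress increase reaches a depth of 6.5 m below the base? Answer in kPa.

Δσ_z ≈ 5.59 kPa

By the 2:1 method the load spreads at 1 horizontal : 2 vertical, so at depth z the loaded area has grown by z in each plan dimension:
Δσ = qBL/((B+z)(L+z)) = 130×1.7×1.7/((1.7+6.5)(1.7+6.5)) = 5.5874 kPa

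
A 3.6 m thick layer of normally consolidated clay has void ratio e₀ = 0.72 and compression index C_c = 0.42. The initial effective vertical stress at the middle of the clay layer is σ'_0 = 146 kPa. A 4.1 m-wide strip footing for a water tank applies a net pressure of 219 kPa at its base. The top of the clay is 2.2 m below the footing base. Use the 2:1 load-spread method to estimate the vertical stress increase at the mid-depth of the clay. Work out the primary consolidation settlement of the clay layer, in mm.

S_c ≈ 216 mm

Mid-depth of clay below the footing base: z = 2.2 + 3.6/2 = 4 m.
Stress increase at mid-clay by the 2:1 spreading method:
Δσ = qB/(B+z) = 219×4.1/(4.1+4) = 110.85 kPa
Final effective stress: σ'_f = σ'_0 + Δσ = 146 + 110.85 = 256.85 kPa.
Normally consolidated clay, so the full stress increment lies on the virgin compression line:
S_c = C_c·H/(1+e₀)·log₁₀(σ'_f/σ'_0) = 0.42×3.6/(1+0.72)×log₁₀(256.85/146)
    = 0.87907 × 0.24533 = 0.2157 m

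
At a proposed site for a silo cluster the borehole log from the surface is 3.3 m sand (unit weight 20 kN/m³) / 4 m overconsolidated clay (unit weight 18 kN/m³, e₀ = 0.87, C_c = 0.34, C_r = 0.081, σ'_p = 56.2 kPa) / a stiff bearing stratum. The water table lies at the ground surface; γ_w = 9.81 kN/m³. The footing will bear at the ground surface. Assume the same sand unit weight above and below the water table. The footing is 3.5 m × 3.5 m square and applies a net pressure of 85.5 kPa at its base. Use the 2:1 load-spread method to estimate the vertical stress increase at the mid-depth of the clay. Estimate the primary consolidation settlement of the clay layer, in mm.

S_c ≈ 47.5 mm

Mid-depth of clay below the ground surface: z = 3.3 + 4/2 = 5.3 m.
Total vertical stress at mid-clay: σ_v = 20×3.3 + 18×2 = 102 kPa.
Pore pressure: u = 9.81×(5.3 − 0) = 51.993 kPa.
Initial effective stress: σ'_0 = σ_v − u = 102 − 51.993 = 50.007 kPa.
Stress increase at mid-clay by the 2:1 spreading method:
Δσ = qBL/((B+z)(L+z)) = 85.5×3.5×3.5/((3.5+5.3)(3.5+5.3)) = 13.525 kPa
Final effective stress: σ'_f = 50.007 + 13.525 = 63.532 kPa.
σ'_f = 63.532 > σ'_p = 56.2 kPa, so the stress path crosses the preconsolidation pressure — recompression up to σ'_p, then virgin compression beyond:
S_c = H/(1+e₀)·[C_r·log₁₀(σ'_p/σ'_0) + C_c·log₁₀(σ'_f/σ'_p)]
    = 4/1.87 × [0.081×log₁₀(56.2/50.007) + 0.34×log₁₀(63.532/56.2)]
    = 2.139 × [0.0041071 + 0.018107] = 0.04752 m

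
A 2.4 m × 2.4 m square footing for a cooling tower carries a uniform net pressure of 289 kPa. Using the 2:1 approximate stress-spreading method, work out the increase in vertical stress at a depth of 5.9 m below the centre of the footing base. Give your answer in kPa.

Δσ_z ≈ 24.2 kPa

By the 2:1 method the load spreads at 1 horizontal : 2 vertical, so at depth z the loaded area has grown by z in each plan dimension:
Δσ = qBL/((B+z)(L+z)) = 289×2.4×2.4/((2.4+5.9)(2.4+5.9)) = 24.164 kPa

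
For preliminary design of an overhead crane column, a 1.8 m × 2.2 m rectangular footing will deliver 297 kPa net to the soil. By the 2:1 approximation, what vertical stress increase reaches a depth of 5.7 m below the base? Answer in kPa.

Δσ_z ≈ 19.9 kPa

By the 2:1 method the load spreads at 1 horizontal : 2 vertical, so at depth z the loaded area has grown by z in each plan dimension:
Δσ = qBL/((B+z)(L+z)) = 297×1.8×2.2/((1.8+5.7)(2.2+5.7)) = 19.85 kPa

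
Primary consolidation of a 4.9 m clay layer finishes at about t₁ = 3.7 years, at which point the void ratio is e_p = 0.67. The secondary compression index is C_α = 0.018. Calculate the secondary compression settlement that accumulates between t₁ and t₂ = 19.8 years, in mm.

S_s ≈ 38.5 mm

Secondary compression: S_s = C_α·H/(1+e_p)·log₁₀(t₂/t₁)
S_s = 0.018×4.9/(1+0.67)×log₁₀(19.8/3.7)
    = 0.05281 × 0.7285 = 0.03847 m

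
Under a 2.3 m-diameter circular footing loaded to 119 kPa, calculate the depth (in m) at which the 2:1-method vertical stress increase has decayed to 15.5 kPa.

2:1 spreading — at depth z the loaded area has grown by z in each plan dimension:
qD²/(D+z)² = Δσ_z ⇒ z = D(√(q/Δσ_z) − 1) = 2.3×(√(119/15.5) − 1) = 4.073 m

z ≈ 4.07 m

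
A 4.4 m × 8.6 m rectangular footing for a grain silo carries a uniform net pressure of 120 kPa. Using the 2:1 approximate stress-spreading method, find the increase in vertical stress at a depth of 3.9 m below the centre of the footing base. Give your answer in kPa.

By the 2:1 method the load spreads at 1 horizontal : 2 vertical, so at depth z the loaded area has grown by z in each plan dimension:
Δσ = qBL/((B+z)(L+z)) = 120×4.4×8.6/((4.4+3.9)(8.6+3.9)) = 43.767 kPa

Δσ_z ≈ 43.8 kPa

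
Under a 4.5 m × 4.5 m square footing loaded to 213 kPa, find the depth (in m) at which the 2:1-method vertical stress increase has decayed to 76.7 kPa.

z ≈ 3 m

2:1 spreading — at depth z the loaded area has grown by z in each plan dimension:
qB²/(B+z)² = Δσ_z ⇒ z = B(√(q/Δσ_z) − 1) = 4.5×(√(213/76.7) − 1) = 2.999 m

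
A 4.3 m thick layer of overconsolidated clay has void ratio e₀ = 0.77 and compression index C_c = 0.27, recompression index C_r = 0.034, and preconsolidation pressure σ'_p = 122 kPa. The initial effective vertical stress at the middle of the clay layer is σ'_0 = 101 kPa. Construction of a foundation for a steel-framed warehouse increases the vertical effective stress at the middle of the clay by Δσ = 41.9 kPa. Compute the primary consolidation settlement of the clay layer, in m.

S_c ≈ 0.0518 m

Final effective stress: σ'_f = 101 + 41.9 = 142.9 kPa.
σ'_f = 142.9 > σ'_p = 122 kPa, so the stress path crosses the preconsolidation pressure — recompression up to σ'_p, then virgin compression beyond:
S_c = H/(1+e₀)·[C_r·log₁₀(σ'_p/σ'_0) + C_c·log₁₀(σ'_f/σ'_p)]
    = 4.3/1.77 × [0.034×log₁₀(122/101) + 0.27×log₁₀(142.9/122)]
    = 2.4294 × [0.0027893 + 0.018542] = 0.05182 m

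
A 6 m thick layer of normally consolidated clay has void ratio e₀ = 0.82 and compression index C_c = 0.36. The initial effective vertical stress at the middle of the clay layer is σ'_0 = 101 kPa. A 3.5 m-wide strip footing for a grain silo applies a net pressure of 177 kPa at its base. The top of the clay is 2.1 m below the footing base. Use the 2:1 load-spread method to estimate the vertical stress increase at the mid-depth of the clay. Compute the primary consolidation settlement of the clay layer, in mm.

Mid-depth of clay below the footing base: z = 2.1 + 6/2 = 5.1 m.
Stress increase at mid-clay by the 2:1 spreading method:
Δσ = qB/(B+z) = 177×3.5/(3.5+5.1) = 72.035 kPa
Final effective stress: σ'_f = σ'_0 + Δσ = 101 + 72.035 = 173.03 kPa.
Normally consolidated clay, so the full stress increment lies on the virgin compression line:
S_c = C_c·H/(1+e₀)·log₁₀(σ'_f/σ'_0) = 0.36×6/(1+0.82)×log₁₀(173.03/101)
    = 1.1868 × 0.2338 = 0.2775 m

S_c ≈ 277 mm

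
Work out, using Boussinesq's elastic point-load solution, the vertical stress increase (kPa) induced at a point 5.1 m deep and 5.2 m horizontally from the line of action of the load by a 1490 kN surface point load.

Δσ_z ≈ 4.6 kPa

Boussinesq vertical stress below a point load on an elastic half-space:
Δσ_z = 3P/(2πz²) · [1 + (r/z)²]^(−5/2)
r/z = 5.2/5.1 = 1.0196; [1+(r/z)²]^(−5/2) = 0.16832.
Δσ_z = 3×1490/(2π×5.1²) × 0.16832 = 27.352 × 0.16832 = 4.604 kPa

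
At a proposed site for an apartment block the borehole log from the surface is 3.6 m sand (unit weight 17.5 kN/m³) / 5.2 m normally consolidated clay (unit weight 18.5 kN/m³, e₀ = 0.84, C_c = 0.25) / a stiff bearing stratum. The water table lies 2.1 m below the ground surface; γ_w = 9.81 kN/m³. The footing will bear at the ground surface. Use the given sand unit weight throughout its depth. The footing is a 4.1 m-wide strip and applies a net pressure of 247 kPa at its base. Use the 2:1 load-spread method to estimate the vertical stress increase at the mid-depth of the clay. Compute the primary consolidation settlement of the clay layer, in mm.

Mid-depth of clay below the ground surface: z = 3.6 + 5.2/2 = 6.2 m.
Total vertical stress at mid-clay: σ_v = 17.5×3.6 + 18.5×2.6 = 111.1 kPa.
Pore pressure: u = 9.81×(6.2 − 2.1) = 40.221 kPa.
Initial effective stress: σ'_0 = σ_v − u = 111.1 − 40.221 = 70.879 kPa.
Stress increase at mid-clay by the 2:1 spreading method:
Δσ = qB/(B+z) = 247×4.1/(4.1+6.2) = 98.32 kPa
Final effective stress: σ'_f = σ'_0 + Δσ = 70.879 + 98.32 = 169.2 kPa.
Normally consolidated clay, so the full stress increment lies on the virgin compression line:
S_c = C_c·H/(1+e₀)·log₁₀(σ'_f/σ'_0) = 0.25×5.2/(1+0.84)×log₁₀(169.2/70.879)
    = 0.70652 × 0.37788 = 0.267 m

S_c ≈ 267 mm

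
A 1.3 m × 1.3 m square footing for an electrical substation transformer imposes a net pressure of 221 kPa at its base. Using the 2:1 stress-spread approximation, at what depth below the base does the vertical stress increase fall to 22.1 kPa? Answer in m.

2:1 spreading — at depth z the loaded area has grown by z in each plan dimension:
qB²/(B+z)² = Δσ_z ⇒ z = B(√(q/Δσ_z) − 1) = 1.3×(√(221/22.1) − 1) = 2.811 m

z ≈ 2.81 m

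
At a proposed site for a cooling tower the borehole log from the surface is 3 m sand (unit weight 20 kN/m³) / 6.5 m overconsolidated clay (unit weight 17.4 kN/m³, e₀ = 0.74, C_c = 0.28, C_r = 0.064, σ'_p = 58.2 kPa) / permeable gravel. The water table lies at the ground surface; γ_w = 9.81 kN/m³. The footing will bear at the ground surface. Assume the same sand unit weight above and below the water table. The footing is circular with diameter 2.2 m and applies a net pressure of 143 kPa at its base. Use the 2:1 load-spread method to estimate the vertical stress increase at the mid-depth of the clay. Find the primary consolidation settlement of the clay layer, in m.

S_c ≈ 0.0551 m

Mid-depth of clay below the ground surface: z = 3 + 6.5/2 = 6.25 m.
Total vertical stress at mid-clay: σ_v = 20×3 + 17.4×3.25 = 116.55 kPa.
Pore pressure: u = 9.81×(6.25 − 0) = 61.312 kPa.
Initial effective stress: σ'_0 = σ_v − u = 116.55 − 61.312 = 55.238 kPa.
Stress increase at mid-clay by the 2:1 spreading method:
Δσ ≈ qD²/(D+z)² = 143×2.2²/(2.2+6.25)² = 9.6932 kPa
Final effective stress: σ'_f = 55.238 + 9.6932 = 64.931 kPa.
σ'_f = 64.931 > σ'_p = 58.2 kPa, so the stress path crosses the preconsolidation pressure — recompression up to σ'_p, then virgin compression beyond:
S_c = H/(1+e₀)·[C_r·log₁₀(σ'_p/σ'_0) + C_c·log₁₀(σ'_f/σ'_p)]
    = 6.5/1.74 × [0.064×log₁₀(58.2/55.238) + 0.28×log₁₀(64.931/58.2)]
    = 3.7356 × [0.0014518 + 0.013308] = 0.05514 m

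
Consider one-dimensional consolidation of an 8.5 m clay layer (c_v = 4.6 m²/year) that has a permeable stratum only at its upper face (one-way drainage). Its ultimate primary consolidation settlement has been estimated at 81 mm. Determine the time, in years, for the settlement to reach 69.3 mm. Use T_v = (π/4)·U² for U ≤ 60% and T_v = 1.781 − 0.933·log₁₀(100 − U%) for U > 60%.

t ≈ 11 years

Drainage path length: H_d = H = 8.5 m (single drainage).
U = S(t)/S_ult = 69.3/81 = 0.8556.
U > 60%: T_v = 1.781 − 0.933·log₁₀(100 − 85.556) = 0.699.
t = T_v·H_d²/c_v = 0.699×8.5²/4.6 = 10.98 years.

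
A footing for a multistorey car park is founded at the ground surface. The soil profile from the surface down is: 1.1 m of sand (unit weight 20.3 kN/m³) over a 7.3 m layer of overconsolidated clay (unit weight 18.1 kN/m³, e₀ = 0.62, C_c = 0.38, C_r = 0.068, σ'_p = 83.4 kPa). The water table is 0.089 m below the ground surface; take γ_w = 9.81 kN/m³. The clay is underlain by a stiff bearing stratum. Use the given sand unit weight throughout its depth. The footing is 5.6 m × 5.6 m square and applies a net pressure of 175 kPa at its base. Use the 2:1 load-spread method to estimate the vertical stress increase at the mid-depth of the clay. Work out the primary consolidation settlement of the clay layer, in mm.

Mid-depth of clay below the ground surface: z = 1.1 + 7.3/2 = 4.75 m.
Total vertical stress at mid-clay: σ_v = 20.3×1.1 + 18.1×3.65 = 88.395 kPa.
Pore pressure: u = 9.81×(4.75 − 0.089) = 45.724 kPa.
Initial effective stress: σ'_0 = σ_v − u = 88.395 − 45.724 = 42.671 kPa.
Stress increase at mid-clay by the 2:1 spreading method:
Δσ = qBL/((B+z)(L+z)) = 175×5.6×5.6/((5.6+4.75)(5.6+4.75)) = 51.231 kPa
Final effective stress: σ'_f = 42.671 + 51.231 = 93.902 kPa.
σ'_f = 93.902 > σ'_p = 83.4 kPa, so the stress path crosses the preconsolidation pressure — recompression up to σ'_p, then virgin compression beyond:
S_c = H/(1+e₀)·[C_r·log₁₀(σ'_p/σ'_0) + C_c·log₁₀(σ'_f/σ'_p)]
    = 7.3/1.62 × [0.068×log₁₀(83.4/42.671) + 0.38×log₁₀(93.902/83.4)]
    = 4.5062 × [0.01979 + 0.019573] = 0.1774 m

S_c ≈ 177 mm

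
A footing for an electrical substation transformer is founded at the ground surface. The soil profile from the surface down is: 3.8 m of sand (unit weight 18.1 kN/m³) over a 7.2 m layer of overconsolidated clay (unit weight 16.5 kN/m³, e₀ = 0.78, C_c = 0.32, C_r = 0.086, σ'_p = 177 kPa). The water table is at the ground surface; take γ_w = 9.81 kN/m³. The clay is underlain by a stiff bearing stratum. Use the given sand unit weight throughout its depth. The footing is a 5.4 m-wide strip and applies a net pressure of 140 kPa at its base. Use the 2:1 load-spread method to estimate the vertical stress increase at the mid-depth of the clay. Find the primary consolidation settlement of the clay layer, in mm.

Mid-depth of clay below the ground surface: z = 3.8 + 7.2/2 = 7.4 m.
Total vertical stress at mid-clay: σ_v = 18.1×3.8 + 16.5×3.6 = 128.18 kPa.
Pore pressure: u = 9.81×(7.4 − 0) = 72.594 kPa.
Initial effective stress: σ'_0 = σ_v − u = 128.18 − 72.594 = 55.586 kPa.
Stress increase at mid-clay by the 2:1 spreading method:
Δσ = qB/(B+z) = 140×5.4/(5.4+7.4) = 59.062 kPa
Final effective stress: σ'_f = 55.586 + 59.062 = 114.65 kPa.
σ'_f = 114.65 ≤ σ'_p = 177 kPa, so the clay remains overconsolidated and only the recompression index applies:
S_c = C_r·H/(1+e₀)·log₁₀(σ'_f/σ'_0) = 0.086×7.2/1.78×log₁₀(114.65/55.586)
    = 0.34786 × 0.31441 = 0.1094 m

S_c ≈ 109 mm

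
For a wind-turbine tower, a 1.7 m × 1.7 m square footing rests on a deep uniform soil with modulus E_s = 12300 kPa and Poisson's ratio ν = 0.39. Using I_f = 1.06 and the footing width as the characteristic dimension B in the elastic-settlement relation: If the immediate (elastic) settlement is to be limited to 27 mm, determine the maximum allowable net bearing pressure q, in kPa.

q ≈ 217 kPa

S_e = q·B·(1−ν²)/E_s · I_f  ⇒  q = S_e·E_s / (B·(1−ν²)·I_f).
q = 0.027 × 12300 / (1.7 × 0.8479 × 1.06) = 217.4 kPa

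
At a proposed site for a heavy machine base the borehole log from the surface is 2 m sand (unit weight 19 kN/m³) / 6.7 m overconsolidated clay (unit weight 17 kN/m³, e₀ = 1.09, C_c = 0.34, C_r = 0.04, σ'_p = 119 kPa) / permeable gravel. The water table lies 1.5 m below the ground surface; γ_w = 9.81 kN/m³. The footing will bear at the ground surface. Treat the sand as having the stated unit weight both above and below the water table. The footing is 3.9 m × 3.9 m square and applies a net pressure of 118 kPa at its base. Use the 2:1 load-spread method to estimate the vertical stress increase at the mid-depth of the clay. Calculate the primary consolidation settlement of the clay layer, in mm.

Mid-depth of clay below the ground surface: z = 2 + 6.7/2 = 5.35 m.
Total vertical stress at mid-clay: σ_v = 19×2 + 17×3.35 = 94.95 kPa.
Pore pressure: u = 9.81×(5.35 − 1.5) = 37.769 kPa.
Initial effective stress: σ'_0 = σ_v − u = 94.95 − 37.769 = 57.181 kPa.
Stress increase at mid-clay by the 2:1 spreading method:
Δσ = qBL/((B+z)(L+z)) = 118×3.9×3.9/((3.9+5.35)(3.9+5.35)) = 20.976 kPa
Final effective stress: σ'_f = 57.181 + 20.976 = 78.157 kPa.
σ'_f = 78.157 ≤ σ'_p = 119 kPa, so the clay remains overconsolidated and only the recompression index applies:
S_c = C_r·H/(1+e₀)·log₁₀(σ'_f/σ'_0) = 0.04×6.7/2.09×log₁₀(78.157/57.181)
    = 0.12823 × 0.13572 = 0.0174 m

S_c ≈ 17.4 mm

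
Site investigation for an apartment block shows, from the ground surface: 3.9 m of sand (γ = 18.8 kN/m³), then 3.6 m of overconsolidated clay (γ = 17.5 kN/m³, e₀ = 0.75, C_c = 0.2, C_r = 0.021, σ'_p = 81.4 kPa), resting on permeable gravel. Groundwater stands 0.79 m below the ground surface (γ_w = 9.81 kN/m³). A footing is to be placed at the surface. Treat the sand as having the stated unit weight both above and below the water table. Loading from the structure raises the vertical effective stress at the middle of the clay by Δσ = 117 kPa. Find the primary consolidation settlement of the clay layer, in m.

Mid-depth of clay below the ground surface: z = 3.9 + 3.6/2 = 5.7 m.
Total vertical stress at mid-clay: σ_v = 18.8×3.9 + 17.5×1.8 = 104.82 kPa.
Pore pressure: u = 9.81×(5.7 − 0.79) = 48.167 kPa.
Initial effective stress: σ'_0 = σ_v − u = 104.82 − 48.167 = 56.653 kPa.
Final effective stress: σ'_f = 56.653 + 117 = 173.65 kPa.
σ'_f = 173.65 > σ'_p = 81.4 kPa, so the stress path crosses the preconsolidation pressure — recompression up to σ'_p, then virgin compression beyond:
S_c = H/(1+e₀)·[C_r·log₁₀(σ'_p/σ'_0) + C_c·log₁₀(σ'_f/σ'_p)]
    = 3.6/1.75 × [0.021×log₁₀(81.4/56.653) + 0.2×log₁₀(173.65/81.4)]
    = 2.0571 × [0.0033054 + 0.06581] = 0.1422 m

S_c ≈ 0.142 m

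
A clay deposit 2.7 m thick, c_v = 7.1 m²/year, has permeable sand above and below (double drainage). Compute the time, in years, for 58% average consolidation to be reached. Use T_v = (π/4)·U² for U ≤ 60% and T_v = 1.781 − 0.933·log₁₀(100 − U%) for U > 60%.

Drainage path length: H_d = H/2 = 1.35 m (double drainage).
U ≤ 60%: T_v = (π/4)·U² = (π/4)×0.58² = 0.26421.
t = T_v·H_d²/c_v = 0.26421×1.35²/7.1 = 0.06782 years.

t ≈ 0.0678 years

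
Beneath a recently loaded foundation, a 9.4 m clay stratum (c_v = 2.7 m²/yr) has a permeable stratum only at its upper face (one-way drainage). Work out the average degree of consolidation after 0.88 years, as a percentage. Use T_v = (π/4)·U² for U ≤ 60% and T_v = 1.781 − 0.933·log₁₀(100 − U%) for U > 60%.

Drainage path length: H_d = H = 9.4 m (single drainage).
T_v = c_v·t/H_d² = 2.7×0.88/9.4² = 0.02689.
T_v = 0.02689 corresponds to the U ≤ 60% branch:
U = √(4T_v/π) = 0.185

U ≈ 18.5 %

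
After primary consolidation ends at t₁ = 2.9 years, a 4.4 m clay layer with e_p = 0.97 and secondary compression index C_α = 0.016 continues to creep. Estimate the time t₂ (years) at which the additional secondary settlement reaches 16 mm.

t₂ ≈ 8.13 years

S_s = C_α·H/(1+e_p)·log₁₀(t₂/t₁) ⇒ log₁₀(t₂/t₁) = S_s·(1+e_p)/(C_α·H).
log₁₀(t₂/t₁) = 0.016 × (1+0.97) / (0.016×4.4) = 0.4477
t₂ = t₁ × 10^0.4477 = 2.9 × 2.804 = 8.131 years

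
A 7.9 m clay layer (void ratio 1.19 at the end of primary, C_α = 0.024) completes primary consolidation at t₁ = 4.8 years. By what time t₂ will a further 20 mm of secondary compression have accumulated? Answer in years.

t₂ ≈ 8.17 years

S_s = C_α·H/(1+e_p)·log₁₀(t₂/t₁) ⇒ log₁₀(t₂/t₁) = S_s·(1+e_p)/(C_α·H).
log₁₀(t₂/t₁) = 0.02 × (1+1.19) / (0.024×7.9) = 0.231
t₂ = t₁ × 10^0.231 = 4.8 × 1.702 = 8.171 years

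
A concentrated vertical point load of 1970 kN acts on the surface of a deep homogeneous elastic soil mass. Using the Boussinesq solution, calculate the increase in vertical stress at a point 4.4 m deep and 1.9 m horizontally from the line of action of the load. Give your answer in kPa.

Boussinesq vertical stress below a point load on an elastic half-space:
Δσ_z = 3P/(2πz²) · [1 + (r/z)²]^(−5/2)
r/z = 1.9/4.4 = 0.43182; [1+(r/z)²]^(−5/2) = 0.65217.
Δσ_z = 3×1970/(2π×4.4²) × 0.65217 = 48.585 × 0.65217 = 31.69 kPa

Δσ_z ≈ 31.7 kPa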